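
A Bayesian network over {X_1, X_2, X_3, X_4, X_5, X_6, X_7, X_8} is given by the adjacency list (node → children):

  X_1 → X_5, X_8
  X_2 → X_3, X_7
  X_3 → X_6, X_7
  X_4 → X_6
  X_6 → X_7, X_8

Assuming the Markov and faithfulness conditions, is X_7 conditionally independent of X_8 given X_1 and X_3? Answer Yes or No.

No

3 paths connect X_7 and X_8; each must be blocked for d-separation to hold:
  1. X_7 ← X_6 → X_8 — X_6:fork[open] ⇒ active
  2. X_7 ← X_2 → X_3 → X_6 → X_8 — X_2:fork[open]; X_3:chain[blocks]; X_6:chain[open] ⇒ blocked
  3. X_7 ← X_3 → X_6 → X_8 — X_3:fork[blocks]; X_6:chain[open] ⇒ blocked
At least one path is unblocked, so d-separation fails.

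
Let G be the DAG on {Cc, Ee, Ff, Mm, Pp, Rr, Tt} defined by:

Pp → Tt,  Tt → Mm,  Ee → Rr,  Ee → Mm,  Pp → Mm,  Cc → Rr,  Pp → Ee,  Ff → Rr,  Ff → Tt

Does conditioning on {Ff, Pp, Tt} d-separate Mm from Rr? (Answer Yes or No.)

We examine all 6 paths between Mm and Rr:
Path 1: Mm ← Tt ← Ff → Rr
  Tt is a chain here and Tt is conditioned on, so the path is blocked at Tt.
Path 2: Mm ← Tt ← Pp → Ee → Rr
  Tt is a chain here and Tt is conditioned on, so the path is blocked at Tt.
Path 3: Mm ← Ee → Rr
  Ee is a fork and Ee is not conditioned on — no node blocks this path, so it is active.
Path 4: Mm ← Ee ← Pp → Tt ← Ff → Rr
  Pp is a fork here and Pp is conditioned on, so the path is blocked at Pp.
Path 5: Mm ← Pp → Tt ← Ff → Rr
  Pp is a fork here and Pp is conditioned on, so the path is blocked at Pp.
Path 6: Mm ← Pp → Ee → Rr
  Pp is a fork here and Pp is conditioned on, so the path is blocked at Pp.
Since the path Mm ← Ee → Rr is active, Mm and Rr are not d-separated given {Ff, Pp, Tt}.

No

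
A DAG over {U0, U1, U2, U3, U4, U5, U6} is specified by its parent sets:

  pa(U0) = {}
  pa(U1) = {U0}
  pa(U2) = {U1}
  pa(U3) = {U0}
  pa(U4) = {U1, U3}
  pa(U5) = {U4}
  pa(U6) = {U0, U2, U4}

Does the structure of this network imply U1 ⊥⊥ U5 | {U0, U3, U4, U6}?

Yes

5 paths connect U1 and U5; each must be blocked for d-separation to hold:
Path 1: U1 ← U0 → U6 ← U4 → U5
  U0 is a fork here and U0 is conditioned on, so the path is blocked at U0.
Path 2: U1 ← U0 → U3 → U4 → U5
  U0 is a fork here and U0 is conditioned on, so the path is blocked at U0.
Path 3: U1 → U4 → U5
  U4 is a chain here and U4 is conditioned on, so the path is blocked at U4.
Path 4: U1 → U2 → U6 ← U0 → U3 → U4 → U5
  U0 is a fork here and U0 is conditioned on, so the path is blocked at U0.
Path 5: U1 → U2 → U6 ← U4 → U5
  U4 is a fork here and U4 is conditioned on, so the path is blocked at U4.
Every path is blocked, so U1 and U5 are d-separated given {U0, U3, U4, U6}.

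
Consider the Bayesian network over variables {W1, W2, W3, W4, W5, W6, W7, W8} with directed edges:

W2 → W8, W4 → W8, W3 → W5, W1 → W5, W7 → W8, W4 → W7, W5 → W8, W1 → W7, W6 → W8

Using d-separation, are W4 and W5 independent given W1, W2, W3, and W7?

Enumerating the 4 paths from W4 to W5 and testing each for blocking by {W1, W2, W3, W7}:
  1. W4 → W7 → W8 ← W5 — W7:chain[blocks]; W8:collider[blocks] ⇒ blocked
  2. W4 → W7 ← W1 → W5 — W7:collider[open]; W1:fork[blocks] ⇒ blocked
  3. W4 → W8 ← W7 ← W1 → W5 — W8:collider[blocks]; W7:chain[blocks]; W1:fork[blocks] ⇒ blocked
  4. W4 → W8 ← W5 — W8:collider[blocks] ⇒ blocked
All paths are blocked; W4 ⊥ W5 | {W1, W2, W3, W7} holds.

Yes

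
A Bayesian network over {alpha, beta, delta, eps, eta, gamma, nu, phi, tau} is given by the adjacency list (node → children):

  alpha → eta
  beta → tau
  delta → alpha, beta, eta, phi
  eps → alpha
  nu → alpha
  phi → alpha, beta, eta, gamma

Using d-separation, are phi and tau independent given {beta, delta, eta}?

6 paths connect phi and tau; each must be blocked for d-separation to hold:
  1. phi → alpha ← delta → beta → tau — alpha:collider[open]; delta:fork[blocks]; beta:chain[blocks] ⇒ blocked
  2. phi → alpha → eta ← delta → beta → tau — alpha:chain[open]; eta:collider[open]; delta:fork[blocks]; beta:chain[blocks] ⇒ blocked
  3. phi ← delta → beta → tau — delta:fork[blocks]; beta:chain[blocks] ⇒ blocked
  4. phi → beta → tau — beta:chain[blocks] ⇒ blocked
  5. phi → eta ← alpha ← delta → beta → tau — eta:collider[open]; alpha:chain[open]; delta:fork[blocks]; beta:chain[blocks] ⇒ blocked
  6. phi → eta ← delta → beta → tau — eta:collider[open]; delta:fork[blocks]; beta:chain[blocks] ⇒ blocked
All paths are blocked; phi ⊥ tau | {beta, delta, eta} holds.

Yes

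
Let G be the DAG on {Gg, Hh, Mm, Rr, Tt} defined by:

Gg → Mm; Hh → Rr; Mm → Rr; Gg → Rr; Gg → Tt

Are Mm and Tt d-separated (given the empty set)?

We examine all 2 paths between Mm and Tt:
Path 1: Mm → Rr ← Gg → Tt
  Rr is a collider here and neither Rr nor any of its descendants is conditioned on, so the collider stays closed — the path is blocked at Rr.
Path 2: Mm ← Gg → Tt
  Gg is a fork and Gg is not conditioned on — no node blocks this path, so it is active.
At least one path is unblocked, so d-separation fails.

No — Mm and Tt are not d-separated given ∅.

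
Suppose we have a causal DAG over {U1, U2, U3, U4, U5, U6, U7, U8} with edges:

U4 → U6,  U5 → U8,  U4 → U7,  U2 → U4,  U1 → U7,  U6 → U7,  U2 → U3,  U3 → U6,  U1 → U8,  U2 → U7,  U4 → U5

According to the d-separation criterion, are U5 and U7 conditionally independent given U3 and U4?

Enumerating the 6 paths from U5 to U7 and testing each for blocking by {U3, U4}:
Path 1: U5 ← U4 ← U2 → U3 → U6 → U7
  U4 is a chain here and U4 is conditioned on, so the path is blocked at U4.
Path 2: U5 ← U4 ← U2 → U7
  U4 is a chain here and U4 is conditioned on, so the path is blocked at U4.
Path 3: U5 ← U4 → U6 ← U3 ← U2 → U7
  U4 is a fork here and U4 is conditioned on, so the path is blocked at U4.
Path 4: U5 ← U4 → U6 → U7
  U4 is a fork here and U4 is conditioned on, so the path is blocked at U4.
Path 5: U5 ← U4 → U7
  U4 is a fork here and U4 is conditioned on, so the path is blocked at U4.
Path 6: U5 → U8 ← U1 → U7
  U8 is a collider here and neither U8 nor any of its descendants is conditioned on, so the collider stays closed — the path is blocked at U8.
Every path is blocked, so U5 and U7 are d-separated given {U3, U4}.

Yes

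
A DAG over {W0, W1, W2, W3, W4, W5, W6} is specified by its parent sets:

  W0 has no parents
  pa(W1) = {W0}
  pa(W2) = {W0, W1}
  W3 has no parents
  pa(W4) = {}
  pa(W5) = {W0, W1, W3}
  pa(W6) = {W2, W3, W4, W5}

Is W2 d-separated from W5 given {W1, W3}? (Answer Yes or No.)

There are 6 undirected paths between W2 and W5; checking each against the conditioning set {W1, W3}:
Path 1: W2 ← W0 → W1 → W5
  W1 is a chain here and W1 is conditioned on, so the path is blocked at W1.
Path 2: W2 ← W0 → W5
  W0 is a fork and W0 is not conditioned on — no node blocks this path, so it is active.
Path 3: W2 ← W1 ← W0 → W5
  W1 is a chain here and W1 is conditioned on, so the path is blocked at W1.
Path 4: W2 ← W1 → W5
  W1 is a fork here and W1 is conditioned on, so the path is blocked at W1.
Path 5: W2 → W6 ← W3 → W5
  W6 is a collider here and neither W6 nor any of its descendants is conditioned on, so the collider stays closed — the path is blocked at W6.
Path 6: W2 → W6 ← W5
  W6 is a collider here and neither W6 nor any of its descendants is conditioned on, so the collider stays closed — the path is blocked at W6.
Since the path W2 ← W0 → W5 is active, W2 and W5 are not d-separated given {W1, W3}.

No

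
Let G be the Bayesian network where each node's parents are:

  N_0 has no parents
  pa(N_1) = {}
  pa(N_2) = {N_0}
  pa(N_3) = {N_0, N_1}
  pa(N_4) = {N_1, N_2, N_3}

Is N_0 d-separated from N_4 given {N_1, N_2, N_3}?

We examine all 3 paths between N_0 and N_4:
  1. N_0 → N_3 ← N_1 → N_4 — N_3:collider[open]; N_1:fork[blocks] ⇒ blocked
  2. N_0 → N_3 → N_4 — N_3:chain[blocks] ⇒ blocked
  3. N_0 → N_2 → N_4 — N_2:chain[blocks] ⇒ blocked
Since every path is blocked, d-separation holds.

Yes — N_0 and N_4 are d-separated given {N_1, N_2, N_3}.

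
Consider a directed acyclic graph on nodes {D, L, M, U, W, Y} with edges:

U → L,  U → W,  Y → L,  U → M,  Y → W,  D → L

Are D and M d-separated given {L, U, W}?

2 paths connect D and M; each must be blocked for d-separation to hold:
  1. D → L ← Y → W ← U → M — L:collider[open]; Y:fork[open]; W:collider[open]; U:fork[blocks] ⇒ blocked
  2. D → L ← U → M — L:collider[open]; U:fork[blocks] ⇒ blocked
Since every path is blocked, d-separation holds.

Yes — D and M are d-separated given {L, U, W}.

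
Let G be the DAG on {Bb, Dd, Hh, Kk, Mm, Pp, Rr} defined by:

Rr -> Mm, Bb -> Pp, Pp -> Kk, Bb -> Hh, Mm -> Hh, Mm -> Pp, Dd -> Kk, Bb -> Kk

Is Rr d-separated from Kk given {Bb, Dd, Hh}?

We examine all 4 paths between Rr and Kk:
Path 1: Rr → Mm → Hh ← Bb → Kk
  Bb is a fork here and Bb is conditioned on, so the path is blocked at Bb.
Path 2: Rr → Mm → Hh ← Bb → Pp → Kk
  Bb is a fork here and Bb is conditioned on, so the path is blocked at Bb.
Path 3: Rr → Mm → Pp → Kk
  Mm is a chain and Mm is not conditioned on; Pp is a chain and Pp is not conditioned on — no node blocks this path, so it is active.
Path 4: Rr → Mm → Pp ← Bb → Kk
  Pp is a collider here and neither Pp nor any of its descendants is conditioned on, so the collider stays closed — the path is blocked at Pp.
Because an active path exists, Rr and Kk are not d-separated.

No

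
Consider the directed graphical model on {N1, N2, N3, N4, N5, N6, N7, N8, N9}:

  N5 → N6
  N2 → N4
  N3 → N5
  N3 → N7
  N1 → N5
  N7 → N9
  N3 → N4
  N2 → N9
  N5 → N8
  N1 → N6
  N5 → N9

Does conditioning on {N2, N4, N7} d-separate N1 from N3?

Yes — N1 and N3 are d-separated given {N2, N4, N7}.

We examine all 6 paths between N1 and N3:
  1. N1 → N6 ← N5 ← N3 — N6:collider[blocks]; N5:chain[open] ⇒ blocked
  2. N1 → N6 ← N5 → N9 ← N7 ← N3 — N6:collider[blocks]; N5:fork[open]; N9:collider[blocks]; N7:chain[blocks] ⇒ blocked
  3. N1 → N6 ← N5 → N9 ← N2 → N4 ← N3 — N6:collider[blocks]; N5:fork[open]; N9:collider[blocks]; N2:fork[blocks]; N4:collider[open] ⇒ blocked
  4. N1 → N5 ← N3 — N5:collider[blocks] ⇒ blocked
  5. N1 → N5 → N9 ← N7 ← N3 — N5:chain[open]; N9:collider[blocks]; N7:chain[blocks] ⇒ blocked
  6. N1 → N5 → N9 ← N2 → N4 ← N3 — N5:chain[open]; N9:collider[blocks]; N2:fork[blocks]; N4:collider[open] ⇒ blocked
Since every path is blocked, d-separation holds.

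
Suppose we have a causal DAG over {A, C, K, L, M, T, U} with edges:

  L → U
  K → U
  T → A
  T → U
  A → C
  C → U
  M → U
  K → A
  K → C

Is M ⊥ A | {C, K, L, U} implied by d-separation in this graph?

No — M and A are not d-separated given {C, K, L, U}.

We examine all 5 paths between M and A:
Path 1: M → U ← K → C ← A
  K is a fork here and K is conditioned on, so the path is blocked at K.
Path 2: M → U ← K → A
  K is a fork here and K is conditioned on, so the path is blocked at K.
Path 3: M → U ← C ← K → A
  C is a chain here and C is conditioned on, so the path is blocked at C.
Path 4: M → U ← C ← A
  C is a chain here and C is conditioned on, so the path is blocked at C.
Path 5: M → U ← T → A
  U is a collider and U is conditioned on, which opens it; T is a fork and T is not conditioned on — no node blocks this path, so it is active.
Because an active path exists, M and A are not d-separated.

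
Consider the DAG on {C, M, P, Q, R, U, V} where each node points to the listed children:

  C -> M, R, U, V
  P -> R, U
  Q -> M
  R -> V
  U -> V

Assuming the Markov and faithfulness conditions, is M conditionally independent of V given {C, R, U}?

Yes — M and V are d-separated given {C, R, U}.

5 paths connect M and V; each must be blocked for d-separation to hold:
Path 1: M ← C → R ← P → U → V
  C is a fork here and C is conditioned on, so the path is blocked at C.
Path 2: M ← C → R → V
  C is a fork here and C is conditioned on, so the path is blocked at C.
Path 3: M ← C → U ← P → R → V
  C is a fork here and C is conditioned on, so the path is blocked at C.
Path 4: M ← C → U → V
  C is a fork here and C is conditioned on, so the path is blocked at C.
Path 5: M ← C → V
  C is a fork here and C is conditioned on, so the path is blocked at C.
All paths are blocked; M ⊥ V | {C, R, U} holds.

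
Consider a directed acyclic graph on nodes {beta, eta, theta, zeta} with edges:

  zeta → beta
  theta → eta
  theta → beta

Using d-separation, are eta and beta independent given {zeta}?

No

There is one path between eta and beta:
Path 1: eta ← theta → beta
  theta is a fork and theta is not conditioned on — no node blocks this path, so it is active.
At least one path is unblocked, so d-separation fails.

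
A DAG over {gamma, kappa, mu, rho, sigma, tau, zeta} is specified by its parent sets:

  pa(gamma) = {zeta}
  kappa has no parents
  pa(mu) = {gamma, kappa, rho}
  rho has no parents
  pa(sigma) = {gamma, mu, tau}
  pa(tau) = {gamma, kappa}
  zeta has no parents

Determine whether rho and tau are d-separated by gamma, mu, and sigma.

No

5 paths connect rho and tau; each must be blocked for d-separation to hold:
Path 1: rho → mu → sigma ← tau
  mu is a chain here and mu is conditioned on, so the path is blocked at mu.
Path 2: rho → mu → sigma ← gamma → tau
  mu is a chain here and mu is conditioned on, so the path is blocked at mu.
Path 3: rho → mu ← kappa → tau
  mu is a collider and mu is conditioned on, which opens it; kappa is a fork and kappa is not conditioned on — no node blocks this path, so it is active.
Path 4: rho → mu ← gamma → tau
  gamma is a fork here and gamma is conditioned on, so the path is blocked at gamma.
Path 5: rho → mu ← gamma → sigma ← tau
  gamma is a fork here and gamma is conditioned on, so the path is blocked at gamma.
At least one path is unblocked, so d-separation fails.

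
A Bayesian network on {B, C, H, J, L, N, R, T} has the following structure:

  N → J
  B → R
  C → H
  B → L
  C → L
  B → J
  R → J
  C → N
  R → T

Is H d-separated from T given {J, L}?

There are 4 undirected paths between H and T; checking each against the conditioning set {J, L}:
Path 1: H ← C → L ← B → R → T
  C is a fork and C is not conditioned on; L is a collider and L is conditioned on, which opens it; B is a fork and B is not conditioned on; R is a chain and R is not conditioned on — no node blocks this path, so it is active.
Path 2: H ← C → L ← B → J ← R → T
  C is a fork and C is not conditioned on; L is a collider and L is conditioned on, which opens it; B is a fork and B is not conditioned on; J is a collider and J is conditioned on, which opens it; R is a fork and R is not conditioned on — no node blocks this path, so it is active.
Path 3: H ← C → N → J ← R → T
  C is a fork and C is not conditioned on; N is a chain and N is not conditioned on; J is a collider and J is conditioned on, which opens it; R is a fork and R is not conditioned on — no node blocks this path, so it is active.
Path 4: H ← C → N → J ← B → R → T
  C is a fork and C is not conditioned on; N is a chain and N is not conditioned on; J is a collider and J is conditioned on, which opens it; B is a fork and B is not conditioned on; R is a chain and R is not conditioned on — no node blocks this path, so it is active.
Because an active path exists, H and T are not d-separated.

No — H and T are not d-separated given {J, L}.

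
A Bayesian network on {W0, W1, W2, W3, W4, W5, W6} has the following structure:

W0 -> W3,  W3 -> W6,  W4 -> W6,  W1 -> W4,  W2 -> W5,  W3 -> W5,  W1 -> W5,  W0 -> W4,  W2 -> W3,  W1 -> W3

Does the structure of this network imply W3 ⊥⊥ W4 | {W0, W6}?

No

Enumerating the 5 paths from W3 to W4 and testing each for blocking by {W0, W6}:
Path 1: W3 ← W0 → W4
  W0 is a fork here and W0 is conditioned on, so the path is blocked at W0.
Path 2: W3 ← W2 → W5 ← W1 → W4
  W5 is a collider here and neither W5 nor any of its descendants is conditioned on, so the collider stays closed — the path is blocked at W5.
Path 3: W3 ← W1 → W4
  W1 is a fork and W1 is not conditioned on — no node blocks this path, so it is active.
Path 4: W3 → W6 ← W4
  W6 is a collider and W6 is conditioned on, which opens it — no node blocks this path, so it is active.
Path 5: W3 → W5 ← W1 → W4
  W5 is a collider here and neither W5 nor any of its descendants is conditioned on, so the collider stays closed — the path is blocked at W5.
Since the path W3 ← W1 → W4 is active, W3 and W4 are not d-separated given {W0, W6}.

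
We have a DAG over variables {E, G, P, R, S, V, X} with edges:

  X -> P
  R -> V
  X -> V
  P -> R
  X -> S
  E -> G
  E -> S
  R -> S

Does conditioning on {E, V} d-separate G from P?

We examine all 4 paths between G and P:
  1. G ← E → S ← R ← P — E:fork[blocks]; S:collider[blocks]; R:chain[open] ⇒ blocked
  2. G ← E → S ← R → V ← X → P — E:fork[blocks]; S:collider[blocks]; R:fork[open]; V:collider[open]; X:fork[open] ⇒ blocked
  3. G ← E → S ← X → P — E:fork[blocks]; S:collider[blocks]; X:fork[open] ⇒ blocked
  4. G ← E → S ← X → V ← R ← P — E:fork[blocks]; S:collider[blocks]; X:fork[open]; V:collider[open]; R:chain[open] ⇒ blocked
Every path is blocked, so G and P are d-separated given {E, V}.

Yes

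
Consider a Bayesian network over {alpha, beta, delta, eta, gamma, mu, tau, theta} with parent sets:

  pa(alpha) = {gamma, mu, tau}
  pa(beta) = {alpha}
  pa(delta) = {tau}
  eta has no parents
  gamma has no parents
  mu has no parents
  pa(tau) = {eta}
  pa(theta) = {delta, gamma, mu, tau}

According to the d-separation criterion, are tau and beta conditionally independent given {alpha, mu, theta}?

There are 5 undirected paths between tau and beta; checking each against the conditioning set {alpha, mu, theta}:
  1. tau → theta ← gamma → alpha → beta — theta:collider[open]; gamma:fork[open]; alpha:chain[blocks] ⇒ blocked
  2. tau → theta ← mu → alpha → beta — theta:collider[open]; mu:fork[blocks]; alpha:chain[blocks] ⇒ blocked
  3. tau → delta → theta ← gamma → alpha → beta — delta:chain[open]; theta:collider[open]; gamma:fork[open]; alpha:chain[blocks] ⇒ blocked
  4. tau → delta → theta ← mu → alpha → beta — delta:chain[open]; theta:collider[open]; mu:fork[blocks]; alpha:chain[blocks] ⇒ blocked
  5. tau → alpha → beta — alpha:chain[blocks] ⇒ blocked
Every path is blocked, so tau and beta are d-separated given {alpha, mu, theta}.

Yes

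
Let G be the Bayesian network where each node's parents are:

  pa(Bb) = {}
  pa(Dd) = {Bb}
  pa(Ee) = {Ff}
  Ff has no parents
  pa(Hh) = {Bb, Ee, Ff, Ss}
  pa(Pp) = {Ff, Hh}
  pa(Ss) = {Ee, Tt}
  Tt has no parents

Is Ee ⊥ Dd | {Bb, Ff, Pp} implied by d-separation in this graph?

Yes — Ee and Dd are d-separated given {Bb, Ff, Pp}.

Enumerating the 4 paths from Ee to Dd and testing each for blocking by {Bb, Ff, Pp}:
Path 1: Ee → Ss → Hh ← Bb → Dd
  Bb is a fork here and Bb is conditioned on, so the path is blocked at Bb.
Path 2: Ee → Hh ← Bb → Dd
  Bb is a fork here and Bb is conditioned on, so the path is blocked at Bb.
Path 3: Ee ← Ff → Hh ← Bb → Dd
  Ff is a fork here and Ff is conditioned on, so the path is blocked at Ff.
Path 4: Ee ← Ff → Pp ← Hh ← Bb → Dd
  Ff is a fork here and Ff is conditioned on, so the path is blocked at Ff.
Since every path is blocked, d-separation holds.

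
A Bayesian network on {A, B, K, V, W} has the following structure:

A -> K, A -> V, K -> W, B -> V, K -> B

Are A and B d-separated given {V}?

We examine all 2 paths between A and B:
  1. A → V ← B — V:collider[open] ⇒ active
  2. A → K → B — K:chain[open] ⇒ active
Since the path A → V ← B is active, A and B are not d-separated given {V}.

No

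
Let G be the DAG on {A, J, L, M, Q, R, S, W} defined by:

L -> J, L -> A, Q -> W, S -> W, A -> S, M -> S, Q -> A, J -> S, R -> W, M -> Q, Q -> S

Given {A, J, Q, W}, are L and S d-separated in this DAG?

Enumerating the 5 paths from L to S and testing each for blocking by {A, J, Q, W}:
Path 1: L → J → S
  J is a chain here and J is conditioned on, so the path is blocked at J.
Path 2: L → A ← Q ← M → S
  Q is a chain here and Q is conditioned on, so the path is blocked at Q.
Path 3: L → A ← Q → W ← S
  Q is a fork here and Q is conditioned on, so the path is blocked at Q.
Path 4: L → A ← Q → S
  Q is a fork here and Q is conditioned on, so the path is blocked at Q.
Path 5: L → A → S
  A is a chain here and A is conditioned on, so the path is blocked at A.
All paths are blocked; L ⊥ S | {A, J, Q, W} holds.

Yes — L and S are d-separated given {A, J, Q, W}.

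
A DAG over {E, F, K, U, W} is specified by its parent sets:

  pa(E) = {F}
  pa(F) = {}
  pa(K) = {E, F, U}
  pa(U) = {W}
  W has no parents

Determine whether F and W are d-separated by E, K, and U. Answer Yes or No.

We examine all 2 paths between F and W:
Path 1: F → E → K ← U ← W
  E is a chain here and E is conditioned on, so the path is blocked at E.
Path 2: F → K ← U ← W
  U is a chain here and U is conditioned on, so the path is blocked at U.
Every path is blocked, so F and W are d-separated given {E, K, U}.

Yes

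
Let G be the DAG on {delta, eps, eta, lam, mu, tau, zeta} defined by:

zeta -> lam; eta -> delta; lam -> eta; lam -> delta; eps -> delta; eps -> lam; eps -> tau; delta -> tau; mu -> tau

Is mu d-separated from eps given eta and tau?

No

Enumerating the 4 paths from mu to eps and testing each for blocking by {eta, tau}:
  1. mu → tau ← eps — tau:collider[open] ⇒ active
  2. mu → tau ← delta ← eps — tau:collider[open]; delta:chain[open] ⇒ active
  3. mu → tau ← delta ← eta ← lam ← eps — tau:collider[open]; delta:chain[open]; eta:chain[blocks]; lam:chain[open] ⇒ blocked
  4. mu → tau ← delta ← lam ← eps — tau:collider[open]; delta:chain[open]; lam:chain[open] ⇒ active
At least one path is unblocked, so d-separation fails.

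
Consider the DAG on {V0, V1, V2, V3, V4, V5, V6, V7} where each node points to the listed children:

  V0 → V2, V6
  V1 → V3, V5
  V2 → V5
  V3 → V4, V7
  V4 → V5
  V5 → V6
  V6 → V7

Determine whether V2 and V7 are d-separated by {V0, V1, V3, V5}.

We examine all 6 paths between V2 and V7:
Path 1: V2 ← V0 → V6 → V7
  V0 is a fork here and V0 is conditioned on, so the path is blocked at V0.
Path 2: V2 ← V0 → V6 ← V5 ← V1 → V3 → V7
  V0 is a fork here and V0 is conditioned on, so the path is blocked at V0.
Path 3: V2 ← V0 → V6 ← V5 ← V4 ← V3 → V7
  V0 is a fork here and V0 is conditioned on, so the path is blocked at V0.
Path 4: V2 → V5 ← V1 → V3 → V7
  V1 is a fork here and V1 is conditioned on, so the path is blocked at V1.
Path 5: V2 → V5 → V6 → V7
  V5 is a chain here and V5 is conditioned on, so the path is blocked at V5.
Path 6: V2 → V5 ← V4 ← V3 → V7
  V3 is a fork here and V3 is conditioned on, so the path is blocked at V3.
All paths are blocked; V2 ⊥ V7 | {V0, V1, V3, V5} holds.

Yes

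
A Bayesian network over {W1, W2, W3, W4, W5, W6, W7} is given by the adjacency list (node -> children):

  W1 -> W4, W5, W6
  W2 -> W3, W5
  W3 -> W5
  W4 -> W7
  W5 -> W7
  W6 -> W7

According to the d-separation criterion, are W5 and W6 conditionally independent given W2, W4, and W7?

No

We examine all 4 paths between W5 and W6:
Path 1: W5 ← W1 → W6
  W1 is a fork and W1 is not conditioned on — no node blocks this path, so it is active.
Path 2: W5 ← W1 → W4 → W7 ← W6
  W4 is a chain here and W4 is conditioned on, so the path is blocked at W4.
Path 3: W5 → W7 ← W6
  W7 is a collider and W7 is conditioned on, which opens it — no node blocks this path, so it is active.
Path 4: W5 → W7 ← W4 ← W1 → W6
  W4 is a chain here and W4 is conditioned on, so the path is blocked at W4.
Because an active path exists, W5 and W6 are not d-separated.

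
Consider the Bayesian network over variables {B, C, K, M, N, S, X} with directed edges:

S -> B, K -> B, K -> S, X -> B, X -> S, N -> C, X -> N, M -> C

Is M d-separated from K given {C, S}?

No — M and K are not d-separated given {C, S}.

There are 4 undirected paths between M and K; checking each against the conditioning set {C, S}:
Path 1: M → C ← N ← X → B ← K
  B is a collider here and neither B nor any of its descendants is conditioned on, so the collider stays closed — the path is blocked at B.
Path 2: M → C ← N ← X → B ← S ← K
  B is a collider here and neither B nor any of its descendants is conditioned on, so the collider stays closed — the path is blocked at B.
Path 3: M → C ← N ← X → S ← K
  C is a collider and C is conditioned on, which opens it; N is a chain and N is not conditioned on; X is a fork and X is not conditioned on; S is a collider and S is conditioned on, which opens it — no node blocks this path, so it is active.
Path 4: M → C ← N ← X → S → B ← K
  S is a chain here and S is conditioned on, so the path is blocked at S.
Because an active path exists, M and K are not d-separated.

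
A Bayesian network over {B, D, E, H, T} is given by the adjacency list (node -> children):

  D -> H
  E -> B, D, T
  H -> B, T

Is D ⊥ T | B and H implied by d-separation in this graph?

No — D and T are not d-separated given {B, H}.

We examine all 4 paths between D and T:
Path 1: D ← E → B ← H → T
  H is a fork here and H is conditioned on, so the path is blocked at H.
Path 2: D ← E → T
  E is a fork and E is not conditioned on — no node blocks this path, so it is active.
Path 3: D → H → B ← E → T
  H is a chain here and H is conditioned on, so the path is blocked at H.
Path 4: D → H → T
  H is a chain here and H is conditioned on, so the path is blocked at H.
Since the path D ← E → T is active, D and T are not d-separated given {B, H}.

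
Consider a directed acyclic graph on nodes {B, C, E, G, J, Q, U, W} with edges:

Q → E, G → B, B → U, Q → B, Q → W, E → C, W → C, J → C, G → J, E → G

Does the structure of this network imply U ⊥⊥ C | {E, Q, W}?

There are 6 undirected paths between U and C; checking each against the conditioning set {E, Q, W}:
  1. U ← B ← Q → W → C — B:chain[open]; Q:fork[blocks]; W:chain[blocks] ⇒ blocked
  2. U ← B ← Q → E → C — B:chain[open]; Q:fork[blocks]; E:chain[blocks] ⇒ blocked
  3. U ← B ← Q → E → G → J → C — B:chain[open]; Q:fork[blocks]; E:chain[blocks]; G:chain[open]; J:chain[open] ⇒ blocked
  4. U ← B ← G ← E → C — B:chain[open]; G:chain[open]; E:fork[blocks] ⇒ blocked
  5. U ← B ← G ← E ← Q → W → C — B:chain[open]; G:chain[open]; E:chain[blocks]; Q:fork[blocks]; W:chain[blocks] ⇒ blocked
  6. U ← B ← G → J → C — B:chain[open]; G:fork[open]; J:chain[open] ⇒ active
Because an active path exists, U and C are not d-separated.

No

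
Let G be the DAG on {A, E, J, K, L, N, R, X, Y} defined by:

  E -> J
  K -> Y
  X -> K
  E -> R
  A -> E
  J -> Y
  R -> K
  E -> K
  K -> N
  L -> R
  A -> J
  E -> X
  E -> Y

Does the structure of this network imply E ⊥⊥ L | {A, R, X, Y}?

There are 6 undirected paths between E and L; checking each against the conditioning set {A, R, X, Y}:
  1. E → Y ← K ← R ← L — Y:collider[open]; K:chain[open]; R:chain[blocks] ⇒ blocked
  2. E → J → Y ← K ← R ← L — J:chain[open]; Y:collider[open]; K:chain[open]; R:chain[blocks] ⇒ blocked
  3. E → K ← R ← L — K:collider[open]; R:chain[blocks] ⇒ blocked
  4. E → X → K ← R ← L — X:chain[blocks]; K:collider[open]; R:chain[blocks] ⇒ blocked
  5. E ← A → J → Y ← K ← R ← L — A:fork[blocks]; J:chain[open]; Y:collider[open]; K:chain[open]; R:chain[blocks] ⇒ blocked
  6. E → R ← L — R:collider[open] ⇒ active
Since the path E → R ← L is active, E and L are not d-separated given {A, R, X, Y}.

No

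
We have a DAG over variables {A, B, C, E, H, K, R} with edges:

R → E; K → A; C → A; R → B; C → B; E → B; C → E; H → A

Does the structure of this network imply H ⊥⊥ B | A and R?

No

3 paths connect H and B; each must be blocked for d-separation to hold:
  1. H → A ← C → E → B — A:collider[open]; C:fork[open]; E:chain[open] ⇒ active
  2. H → A ← C → E ← R → B — A:collider[open]; C:fork[open]; E:collider[blocks]; R:fork[blocks] ⇒ blocked
  3. H → A ← C → B — A:collider[open]; C:fork[open] ⇒ active
At least one path is unblocked, so d-separation fails.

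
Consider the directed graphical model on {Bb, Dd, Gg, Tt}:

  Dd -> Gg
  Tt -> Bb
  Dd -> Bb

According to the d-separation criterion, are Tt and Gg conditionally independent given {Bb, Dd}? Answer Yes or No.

Yes

There is one path between Tt and Gg:
Path 1: Tt → Bb ← Dd → Gg
  Dd is a fork here and Dd is conditioned on, so the path is blocked at Dd.
Since every path is blocked, d-separation holds.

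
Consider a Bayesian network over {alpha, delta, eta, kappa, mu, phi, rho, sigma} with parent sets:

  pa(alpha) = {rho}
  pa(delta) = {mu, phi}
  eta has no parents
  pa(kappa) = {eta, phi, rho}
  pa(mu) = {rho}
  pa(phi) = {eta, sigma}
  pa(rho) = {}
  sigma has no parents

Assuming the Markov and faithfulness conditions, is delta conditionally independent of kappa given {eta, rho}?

No

We examine all 3 paths between delta and kappa:
Path 1: delta ← mu ← rho → kappa
  rho is a fork here and rho is conditioned on, so the path is blocked at rho.
Path 2: delta ← phi → kappa
  phi is a fork and phi is not conditioned on — no node blocks this path, so it is active.
Path 3: delta ← phi ← eta → kappa
  eta is a fork here and eta is conditioned on, so the path is blocked at eta.
Because an active path exists, delta and kappa are not d-separated.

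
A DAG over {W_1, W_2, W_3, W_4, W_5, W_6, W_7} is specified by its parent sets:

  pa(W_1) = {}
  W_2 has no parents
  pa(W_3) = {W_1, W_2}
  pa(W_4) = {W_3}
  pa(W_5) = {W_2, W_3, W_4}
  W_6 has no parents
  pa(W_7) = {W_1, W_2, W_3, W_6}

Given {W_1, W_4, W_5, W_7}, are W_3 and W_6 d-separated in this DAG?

No

We examine all 5 paths between W_3 and W_6:
Path 1: W_3 → W_4 → W_5 ← W_2 → W_7 ← W_6
  W_4 is a chain here and W_4 is conditioned on, so the path is blocked at W_4.
Path 2: W_3 ← W_1 → W_7 ← W_6
  W_1 is a fork here and W_1 is conditioned on, so the path is blocked at W_1.
Path 3: W_3 → W_5 ← W_2 → W_7 ← W_6
  W_5 is a collider and W_5 is conditioned on, which opens it; W_2 is a fork and W_2 is not conditioned on; W_7 is a collider and W_7 is conditioned on, which opens it — no node blocks this path, so it is active.
Path 4: W_3 ← W_2 → W_7 ← W_6
  W_2 is a fork and W_2 is not conditioned on; W_7 is a collider and W_7 is conditioned on, which opens it — no node blocks this path, so it is active.
Path 5: W_3 → W_7 ← W_6
  W_7 is a collider and W_7 is conditioned on, which opens it — no node blocks this path, so it is active.
Since the path W_3 → W_5 ← W_2 → W_7 ← W_6 is active, W_3 and W_6 are not d-separated given {W_1, W_4, W_5, W_7}.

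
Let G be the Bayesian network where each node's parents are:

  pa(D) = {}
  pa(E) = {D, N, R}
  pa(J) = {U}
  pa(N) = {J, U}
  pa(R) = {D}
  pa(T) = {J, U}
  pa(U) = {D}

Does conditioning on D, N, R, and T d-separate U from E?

There are 5 undirected paths between U and E; checking each against the conditioning set {D, N, R, T}:
Path 1: U ← D → E
  D is a fork here and D is conditioned on, so the path is blocked at D.
Path 2: U ← D → R → E
  D is a fork here and D is conditioned on, so the path is blocked at D.
Path 3: U → N → E
  N is a chain here and N is conditioned on, so the path is blocked at N.
Path 4: U → J → N → E
  N is a chain here and N is conditioned on, so the path is blocked at N.
Path 5: U → T ← J → N → E
  N is a chain here and N is conditioned on, so the path is blocked at N.
All paths are blocked; U ⊥ E | {D, N, R, T} holds.

Yes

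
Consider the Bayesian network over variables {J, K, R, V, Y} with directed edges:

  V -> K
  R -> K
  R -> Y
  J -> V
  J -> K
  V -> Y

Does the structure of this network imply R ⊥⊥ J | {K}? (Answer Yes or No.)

No — R and J are not d-separated given {K}.

There are 4 undirected paths between R and J; checking each against the conditioning set {K}:
Path 1: R → K ← V ← J
  K is a collider and K is conditioned on, which opens it; V is a chain and V is not conditioned on — no node blocks this path, so it is active.
Path 2: R → K ← J
  K is a collider and K is conditioned on, which opens it — no node blocks this path, so it is active.
Path 3: R → Y ← V ← J
  Y is a collider here and neither Y nor any of its descendants is conditioned on, so the collider stays closed — the path is blocked at Y.
Path 4: R → Y ← V → K ← J
  Y is a collider here and neither Y nor any of its descendants is conditioned on, so the collider stays closed — the path is blocked at Y.
Because an active path exists, R and J are not d-separated.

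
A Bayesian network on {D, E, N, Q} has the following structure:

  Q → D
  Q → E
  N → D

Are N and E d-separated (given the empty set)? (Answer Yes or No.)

Yes

The only undirected path from N to E is:
Path 1: N → D ← Q → E
  D is a collider here and neither D nor any of its descendants is conditioned on, so the collider stays closed — the path is blocked at D.
Every path is blocked, so N and E are d-separated given ∅.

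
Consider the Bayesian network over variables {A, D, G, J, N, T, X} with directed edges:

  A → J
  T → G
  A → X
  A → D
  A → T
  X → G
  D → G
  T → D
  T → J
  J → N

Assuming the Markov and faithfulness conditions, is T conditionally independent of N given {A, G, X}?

Enumerating the 6 paths from T to N and testing each for blocking by {A, G, X}:
  1. T → D ← A → J → N — D:collider[open]; A:fork[blocks]; J:chain[open] ⇒ blocked
  2. T → D → G ← X ← A → J → N — D:chain[open]; G:collider[open]; X:chain[blocks]; A:fork[blocks]; J:chain[open] ⇒ blocked
  3. T ← A → J → N — A:fork[blocks]; J:chain[open] ⇒ blocked
  4. T → J → N — J:chain[open] ⇒ active
  5. T → G ← D ← A → J → N — G:collider[open]; D:chain[open]; A:fork[blocks]; J:chain[open] ⇒ blocked
  6. T → G ← X ← A → J → N — G:collider[open]; X:chain[blocks]; A:fork[blocks]; J:chain[open] ⇒ blocked
At least one path is unblocked, so d-separation fails.

No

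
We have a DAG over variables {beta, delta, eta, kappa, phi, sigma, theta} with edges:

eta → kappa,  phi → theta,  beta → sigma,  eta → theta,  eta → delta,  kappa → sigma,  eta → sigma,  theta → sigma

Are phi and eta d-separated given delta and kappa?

Enumerating the 3 paths from phi to eta and testing each for blocking by {delta, kappa}:
Path 1: phi → theta → sigma ← kappa ← eta
  sigma is a collider here and neither sigma nor any of its descendants is conditioned on, so the collider stays closed — the path is blocked at sigma.
Path 2: phi → theta → sigma ← eta
  sigma is a collider here and neither sigma nor any of its descendants is conditioned on, so the collider stays closed — the path is blocked at sigma.
Path 3: phi → theta ← eta
  theta is a collider here and neither theta nor any of its descendants is conditioned on, so the collider stays closed — the path is blocked at theta.
Since every path is blocked, d-separation holds.

Yes — phi and eta are d-separated given {delta, kappa}.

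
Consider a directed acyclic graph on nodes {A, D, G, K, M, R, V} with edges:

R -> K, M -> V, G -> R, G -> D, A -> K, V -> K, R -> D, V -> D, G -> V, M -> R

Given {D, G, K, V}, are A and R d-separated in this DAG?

No

There are 6 undirected paths between A and R; checking each against the conditioning set {D, G, K, V}:
Path 1: A → K ← V ← M → R
  V is a chain here and V is conditioned on, so the path is blocked at V.
Path 2: A → K ← V → D ← R
  V is a fork here and V is conditioned on, so the path is blocked at V.
Path 3: A → K ← V → D ← G → R
  V is a fork here and V is conditioned on, so the path is blocked at V.
Path 4: A → K ← V ← G → D ← R
  V is a chain here and V is conditioned on, so the path is blocked at V.
Path 5: A → K ← V ← G → R
  V is a chain here and V is conditioned on, so the path is blocked at V.
Path 6: A → K ← R
  K is a collider and K is conditioned on, which opens it — no node blocks this path, so it is active.
Because an active path exists, A and R are not d-separated.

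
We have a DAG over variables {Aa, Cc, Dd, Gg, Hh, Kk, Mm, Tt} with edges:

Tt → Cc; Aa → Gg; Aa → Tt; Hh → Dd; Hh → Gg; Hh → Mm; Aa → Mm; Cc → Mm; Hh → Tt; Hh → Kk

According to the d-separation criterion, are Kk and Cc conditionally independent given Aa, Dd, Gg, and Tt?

Yes — Kk and Cc are d-separated given {Aa, Dd, Gg, Tt}.

Enumerating the 6 paths from Kk to Cc and testing each for blocking by {Aa, Dd, Gg, Tt}:
  1. Kk ← Hh → Tt ← Aa → Mm ← Cc — Hh:fork[open]; Tt:collider[open]; Aa:fork[blocks]; Mm:collider[blocks] ⇒ blocked
  2. Kk ← Hh → Tt → Cc — Hh:fork[open]; Tt:chain[blocks] ⇒ blocked
  3. Kk ← Hh → Gg ← Aa → Tt → Cc — Hh:fork[open]; Gg:collider[open]; Aa:fork[blocks]; Tt:chain[blocks] ⇒ blocked
  4. Kk ← Hh → Gg ← Aa → Mm ← Cc — Hh:fork[open]; Gg:collider[open]; Aa:fork[blocks]; Mm:collider[blocks] ⇒ blocked
  5. Kk ← Hh → Mm ← Aa → Tt → Cc — Hh:fork[open]; Mm:collider[blocks]; Aa:fork[blocks]; Tt:chain[blocks] ⇒ blocked
  6. Kk ← Hh → Mm ← Cc — Hh:fork[open]; Mm:collider[blocks] ⇒ blocked
Since every path is blocked, d-separation holds.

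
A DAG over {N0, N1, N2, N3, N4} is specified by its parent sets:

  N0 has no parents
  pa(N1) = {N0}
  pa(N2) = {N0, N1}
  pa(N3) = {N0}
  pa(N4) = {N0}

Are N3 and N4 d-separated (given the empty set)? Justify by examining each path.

There is one path between N3 and N4:
Path 1: N3 ← N0 → N4
  N0 is a fork and N0 is not conditioned on — no node blocks this path, so it is active.
Since the path N3 ← N0 → N4 is active, N3 and N4 are not d-separated given ∅.

No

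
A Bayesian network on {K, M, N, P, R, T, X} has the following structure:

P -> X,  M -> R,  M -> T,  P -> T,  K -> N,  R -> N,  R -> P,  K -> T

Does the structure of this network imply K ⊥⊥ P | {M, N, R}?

Yes

4 paths connect K and P; each must be blocked for d-separation to hold:
Path 1: K → T ← P
  T is a collider here and neither T nor any of its descendants is conditioned on, so the collider stays closed — the path is blocked at T.
Path 2: K → T ← M → R → P
  T is a collider here and neither T nor any of its descendants is conditioned on, so the collider stays closed — the path is blocked at T.
Path 3: K → N ← R → P
  R is a fork here and R is conditioned on, so the path is blocked at R.
Path 4: K → N ← R ← M → T ← P
  R is a chain here and R is conditioned on, so the path is blocked at R.
All paths are blocked; K ⊥ P | {M, N, R} holds.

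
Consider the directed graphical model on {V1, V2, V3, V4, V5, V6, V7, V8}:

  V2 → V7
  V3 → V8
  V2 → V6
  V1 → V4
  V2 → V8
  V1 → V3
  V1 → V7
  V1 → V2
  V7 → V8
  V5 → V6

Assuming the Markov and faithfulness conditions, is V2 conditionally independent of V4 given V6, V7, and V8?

We examine all 5 paths between V2 and V4:
Path 1: V2 → V7 → V8 ← V3 ← V1 → V4
  V7 is a chain here and V7 is conditioned on, so the path is blocked at V7.
Path 2: V2 → V7 ← V1 → V4
  V7 is a collider and V7 is conditioned on, which opens it; V1 is a fork and V1 is not conditioned on — no node blocks this path, so it is active.
Path 3: V2 → V8 ← V7 ← V1 → V4
  V7 is a chain here and V7 is conditioned on, so the path is blocked at V7.
Path 4: V2 → V8 ← V3 ← V1 → V4
  V8 is a collider and V8 is conditioned on, which opens it; V3 is a chain and V3 is not conditioned on; V1 is a fork and V1 is not conditioned on — no node blocks this path, so it is active.
Path 5: V2 ← V1 → V4
  V1 is a fork and V1 is not conditioned on — no node blocks this path, so it is active.
Since the path V2 → V7 ← V1 → V4 is active, V2 and V4 are not d-separated given {V6, V7, V8}.

No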